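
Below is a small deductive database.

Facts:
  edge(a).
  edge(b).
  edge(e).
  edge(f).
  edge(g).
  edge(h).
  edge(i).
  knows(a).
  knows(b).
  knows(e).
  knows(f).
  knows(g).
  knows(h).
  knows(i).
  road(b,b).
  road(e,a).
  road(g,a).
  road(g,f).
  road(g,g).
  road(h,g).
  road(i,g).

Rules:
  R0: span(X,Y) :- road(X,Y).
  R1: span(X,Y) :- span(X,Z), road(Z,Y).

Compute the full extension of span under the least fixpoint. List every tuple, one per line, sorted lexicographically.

round 1: derive span(b,b) via R0 from road(b,b)
round 1: derive span(e,a) via R0 from road(e,a)
round 1: derive span(g,a) via R0 from road(g,a)
round 1: derive span(g,f) via R0 from road(g,f)
round 1: derive span(g,g) via R0 from road(g,g)
round 1: derive span(h,g) via R0 from road(h,g)
round 1: derive span(i,g) via R0 from road(i,g)
round 2: derive span(h,a) via R1 from span(h,g), road(g,a)
round 2: derive span(h,f) via R1 from span(h,g), road(g,f)
round 2: derive span(i,a) via R1 from span(i,g), road(g,a)
round 2: derive span(i,f) via R1 from span(i,g), road(g,f)

span(b,b)
span(e,a)
span(g,a)
span(g,f)
span(g,g)
span(h,a)
span(h,f)
span(h,g)
span(i,a)
span(i,f)
span(i,g)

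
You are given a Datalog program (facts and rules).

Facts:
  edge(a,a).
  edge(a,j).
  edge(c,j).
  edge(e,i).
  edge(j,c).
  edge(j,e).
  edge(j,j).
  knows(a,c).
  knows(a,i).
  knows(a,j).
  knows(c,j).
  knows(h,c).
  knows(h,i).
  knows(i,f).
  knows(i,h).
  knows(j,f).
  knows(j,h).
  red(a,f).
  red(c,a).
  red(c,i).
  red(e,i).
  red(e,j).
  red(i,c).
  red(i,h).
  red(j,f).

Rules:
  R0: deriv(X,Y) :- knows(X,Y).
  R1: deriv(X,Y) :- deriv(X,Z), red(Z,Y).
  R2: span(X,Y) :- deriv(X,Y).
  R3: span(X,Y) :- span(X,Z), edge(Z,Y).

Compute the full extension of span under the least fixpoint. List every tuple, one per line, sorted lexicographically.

span(a,a)
span(a,c)
span(a,e)
span(a,f)
span(a,h)
span(a,i)
span(a,j)
span(c,c)
span(c,e)
span(c,f)
span(c,i)
span(c,j)
span(h,a)
span(h,c)
span(h,e)
span(h,f)
span(h,h)
span(h,i)
span(h,j)
span(i,f)
span(i,h)
span(j,f)
span(j,h)

round 1: derive deriv(a,c) via R0 from knows(a,c)
round 1: derive deriv(a,i) via R0 from knows(a,i)
round 1: derive deriv(a,j) via R0 from knows(a,j)
round 1: derive deriv(c,j) via R0 from knows(c,j)
round 1: derive deriv(h,c) via R0 from knows(h,c)
round 1: derive deriv(h,i) via R0 from knows(h,i)
round 1: derive deriv(i,f) via R0 from knows(i,f)
round 1: derive deriv(i,h) via R0 from knows(i,h)
round 1: derive deriv(j,f) via R0 from knows(j,f)
round 1: derive deriv(j,h) via R0 from knows(j,h)
round 2: derive deriv(a,a) via R1 from deriv(a,c), red(c,a)
round 2: derive deriv(a,f) via R1 from deriv(a,j), red(j,f)
round 2: derive deriv(a,h) via R1 from deriv(a,i), red(i,h)
round 2: derive deriv(c,f) via R1 from deriv(c,j), red(j,f)
round 2: derive deriv(h,a) via R1 from deriv(h,c), red(c,a)
round 2: derive deriv(h,h) via R1 from deriv(h,i), red(i,h)
round 2: derive span(a,c) via R2 from deriv(a,c)
round 2: derive span(a,i) via R2 from deriv(a,i)
round 2: derive span(a,j) via R2 from deriv(a,j)
round 2: derive span(c,j) via R2 from deriv(c,j)
round 2: derive span(h,c) via R2 from deriv(h,c)
round 2: derive span(h,i) via R2 from deriv(h,i)
round 2: derive span(i,f) via R2 from deriv(i,f)
round 2: derive span(i,h) via R2 from deriv(i,h)
round 2: derive span(j,f) via R2 from deriv(j,f)
round 2: derive span(j,h) via R2 from deriv(j,h)
round 3: derive deriv(h,f) via R1 from deriv(h,a), red(a,f)
round 3: derive span(a,a) via R2 from deriv(a,a)
round 3: derive span(a,f) via R2 from deriv(a,f)
round 3: derive span(a,h) via R2 from deriv(a,h)
round 3: derive span(c,f) via R2 from deriv(c,f)
round 3: derive span(h,a) via R2 from deriv(h,a)
round 3: derive span(h,h) via R2 from deriv(h,h)
round 3: derive span(a,e) via R3 from span(a,j), edge(j,e)
round 3: derive span(c,c) via R3 from span(c,j), edge(j,c)
round 3: derive span(c,e) via R3 from span(c,j), edge(j,e)
round 3: derive span(h,j) via R3 from span(h,c), edge(c,j)
round 4: derive span(h,f) via R2 from deriv(h,f)
round 4: derive span(c,i) via R3 from span(c,e), edge(e,i)
round 4: derive span(h,e) via R3 from span(h,j), edge(j,e)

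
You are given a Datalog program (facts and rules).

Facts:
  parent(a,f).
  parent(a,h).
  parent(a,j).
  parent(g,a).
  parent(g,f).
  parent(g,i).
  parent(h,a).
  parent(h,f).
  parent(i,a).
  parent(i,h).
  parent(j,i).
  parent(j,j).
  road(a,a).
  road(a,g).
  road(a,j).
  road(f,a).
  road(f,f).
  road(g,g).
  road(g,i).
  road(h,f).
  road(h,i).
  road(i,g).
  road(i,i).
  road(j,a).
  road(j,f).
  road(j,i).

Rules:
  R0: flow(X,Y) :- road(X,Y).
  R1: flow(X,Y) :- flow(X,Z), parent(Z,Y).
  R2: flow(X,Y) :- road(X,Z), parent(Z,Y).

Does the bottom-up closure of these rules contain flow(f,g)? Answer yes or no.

no

round 1: derive flow(a,a) via R0 from road(a,a)
round 1: derive flow(a,g) via R0 from road(a,g)
round 1: derive flow(a,j) via R0 from road(a,j)
round 1: derive flow(f,a) via R0 from road(f,a)
round 1: derive flow(f,f) via R0 from road(f,f)
round 1: derive flow(g,g) via R0 from road(g,g)
round 1: derive flow(g,i) via R0 from road(g,i)
round 1: derive flow(h,f) via R0 from road(h,f)
round 1: derive flow(h,i) via R0 from road(h,i)
round 1: derive flow(i,g) via R0 from road(i,g)
round 1: derive flow(i,i) via R0 from road(i,i)
round 1: derive flow(j,a) via R0 from road(j,a)
round 1: derive flow(j,f) via R0 from road(j,f)
round 1: derive flow(j,i) via R0 from road(j,i)
round 1: derive flow(a,f) via R2 from road(a,a), parent(a,f)
round 1: derive flow(a,h) via R2 from road(a,a), parent(a,h)
round 1: derive flow(a,i) via R2 from road(a,g), parent(g,i)
round 1: derive flow(f,h) via R2 from road(f,a), parent(a,h)
round 1: derive flow(f,j) via R2 from road(f,a), parent(a,j)
round 1: derive flow(g,a) via R2 from road(g,g), parent(g,a)
round 1: derive flow(g,f) via R2 from road(g,g), parent(g,f)
round 1: derive flow(g,h) via R2 from road(g,i), parent(i,h)
round 1: derive flow(h,a) via R2 from road(h,i), parent(i,a)
round 1: derive flow(h,h) via R2 from road(h,i), parent(i,h)
round 1: derive flow(i,a) via R2 from road(i,g), parent(g,a)
round 1: derive flow(i,f) via R2 from road(i,g), parent(g,f)
round 1: derive flow(i,h) via R2 from road(i,i), parent(i,h)
round 1: derive flow(j,h) via R2 from road(j,a), parent(a,h)
round 1: derive flow(j,j) via R2 from road(j,a), parent(a,j)
round 2: derive flow(f,i) via R1 from flow(f,j), parent(j,i)
round 2: derive flow(g,j) via R1 from flow(g,a), parent(a,j)
round 2: derive flow(h,j) via R1 from flow(h,a), parent(a,j)
round 2: derive flow(i,j) via R1 from flow(i,a), parent(a,j)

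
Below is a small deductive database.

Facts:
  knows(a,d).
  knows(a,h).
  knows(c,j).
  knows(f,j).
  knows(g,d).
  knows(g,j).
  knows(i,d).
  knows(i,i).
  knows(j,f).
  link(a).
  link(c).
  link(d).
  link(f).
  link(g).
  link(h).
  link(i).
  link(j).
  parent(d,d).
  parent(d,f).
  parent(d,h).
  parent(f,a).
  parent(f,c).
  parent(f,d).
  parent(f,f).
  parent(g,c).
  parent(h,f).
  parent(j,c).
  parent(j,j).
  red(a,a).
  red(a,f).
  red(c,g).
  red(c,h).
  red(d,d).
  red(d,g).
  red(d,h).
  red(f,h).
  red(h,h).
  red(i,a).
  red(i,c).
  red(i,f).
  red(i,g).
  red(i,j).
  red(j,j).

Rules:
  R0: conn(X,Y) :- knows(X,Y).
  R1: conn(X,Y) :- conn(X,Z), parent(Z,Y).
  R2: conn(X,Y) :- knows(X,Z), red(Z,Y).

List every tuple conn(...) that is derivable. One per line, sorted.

conn(a,a)
conn(a,c)
conn(a,d)
conn(a,f)
conn(a,g)
conn(a,h)
conn(c,c)
conn(c,j)
conn(f,c)
conn(f,j)
conn(g,a)
conn(g,c)
conn(g,d)
conn(g,f)
conn(g,g)
conn(g,h)
conn(g,j)
conn(i,a)
conn(i,c)
conn(i,d)
conn(i,f)
conn(i,g)
conn(i,h)
conn(i,i)
conn(i,j)
conn(j,a)
conn(j,c)
conn(j,d)
conn(j,f)
conn(j,h)

round 1: derive conn(a,d) via R0 from knows(a,d)
round 1: derive conn(a,h) via R0 from knows(a,h)
round 1: derive conn(c,j) via R0 from knows(c,j)
round 1: derive conn(f,j) via R0 from knows(f,j)
round 1: derive conn(g,d) via R0 from knows(g,d)
round 1: derive conn(g,j) via R0 from knows(g,j)
round 1: derive conn(i,d) via R0 from knows(i,d)
round 1: derive conn(i,i) via R0 from knows(i,i)
round 1: derive conn(j,f) via R0 from knows(j,f)
round 1: derive conn(a,g) via R2 from knows(a,d), red(d,g)
round 1: derive conn(g,g) via R2 from knows(g,d), red(d,g)
round 1: derive conn(g,h) via R2 from knows(g,d), red(d,h)
round 1: derive conn(i,a) via R2 from knows(i,i), red(i,a)
round 1: derive conn(i,c) via R2 from knows(i,i), red(i,c)
round 1: derive conn(i,f) via R2 from knows(i,i), red(i,f)
round 1: derive conn(i,g) via R2 from knows(i,d), red(d,g)
round 1: derive conn(i,h) via R2 from knows(i,d), red(d,h)
round 1: derive conn(i,j) via R2 from knows(i,i), red(i,j)
round 1: derive conn(j,h) via R2 from knows(j,f), red(f,h)
round 2: derive conn(a,c) via R1 from conn(a,g), parent(g,c)
round 2: derive conn(a,f) via R1 from conn(a,d), parent(d,f)
round 2: derive conn(c,c) via R1 from conn(c,j), parent(j,c)
round 2: derive conn(f,c) via R1 from conn(f,j), parent(j,c)
round 2: derive conn(g,c) via R1 from conn(g,g), parent(g,c)
round 2: derive conn(g,f) via R1 from conn(g,d), parent(d,f)
round 2: derive conn(j,a) via R1 from conn(j,f), parent(f,a)
round 2: derive conn(j,c) via R1 from conn(j,f), parent(f,c)
round 2: derive conn(j,d) via R1 from conn(j,f), parent(f,d)
round 3: derive conn(a,a) via R1 from conn(a,f), parent(f,a)
round 3: derive conn(g,a) via R1 from conn(g,f), parent(f,a)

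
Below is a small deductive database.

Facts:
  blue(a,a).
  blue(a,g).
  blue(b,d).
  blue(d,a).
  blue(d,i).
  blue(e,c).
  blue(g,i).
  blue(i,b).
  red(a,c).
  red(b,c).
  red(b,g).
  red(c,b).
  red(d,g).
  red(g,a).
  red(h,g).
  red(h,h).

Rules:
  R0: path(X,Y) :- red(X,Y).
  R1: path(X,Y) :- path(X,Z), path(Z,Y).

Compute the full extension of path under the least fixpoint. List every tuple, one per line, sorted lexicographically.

path(a,a)
path(a,b)
path(a,c)
path(a,g)
path(b,a)
path(b,b)
path(b,c)
path(b,g)
path(c,a)
path(c,b)
path(c,c)
path(c,g)
path(d,a)
path(d,b)
path(d,c)
path(d,g)
path(g,a)
path(g,b)
path(g,c)
path(g,g)
path(h,a)
path(h,b)
path(h,c)
path(h,g)
path(h,h)

round 1: derive path(a,c) via R0 from red(a,c)
round 1: derive path(b,c) via R0 from red(b,c)
round 1: derive path(b,g) via R0 from red(b,g)
round 1: derive path(c,b) via R0 from red(c,b)
round 1: derive path(d,g) via R0 from red(d,g)
round 1: derive path(g,a) via R0 from red(g,a)
round 1: derive path(h,g) via R0 from red(h,g)
round 1: derive path(h,h) via R0 from red(h,h)
round 2: derive path(a,b) via R1 from path(a,c), path(c,b)
round 2: derive path(b,a) via R1 from path(b,g), path(g,a)
round 2: derive path(b,b) via R1 from path(b,c), path(c,b)
round 2: derive path(c,c) via R1 from path(c,b), path(b,c)
round 2: derive path(c,g) via R1 from path(c,b), path(b,g)
round 2: derive path(d,a) via R1 from path(d,g), path(g,a)
round 2: derive path(g,c) via R1 from path(g,a), path(a,c)
round 2: derive path(h,a) via R1 from path(h,g), path(g,a)
round 3: derive path(a,a) via R1 from path(a,b), path(b,a)
round 3: derive path(a,g) via R1 from path(a,b), path(b,g)
round 3: derive path(c,a) via R1 from path(c,b), path(b,a)
round 3: derive path(d,b) via R1 from path(d,a), path(a,b)
round 3: derive path(d,c) via R1 from path(d,a), path(a,c)
round 3: derive path(g,b) via R1 from path(g,a), path(a,b)
round 3: derive path(g,g) via R1 from path(g,c), path(c,g)
round 3: derive path(h,b) via R1 from path(h,a), path(a,b)
round 3: derive path(h,c) via R1 from path(h,a), path(a,c)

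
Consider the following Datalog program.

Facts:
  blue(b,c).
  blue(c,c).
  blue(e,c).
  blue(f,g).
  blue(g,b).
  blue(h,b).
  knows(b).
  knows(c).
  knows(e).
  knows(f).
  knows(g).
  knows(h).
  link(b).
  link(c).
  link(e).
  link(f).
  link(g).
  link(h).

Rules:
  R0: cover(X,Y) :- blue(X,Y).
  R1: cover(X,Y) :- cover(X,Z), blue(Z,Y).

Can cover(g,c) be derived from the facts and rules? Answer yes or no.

round 1: derive cover(b,c) via R0 from blue(b,c)
round 1: derive cover(c,c) via R0 from blue(c,c)
round 1: derive cover(e,c) via R0 from blue(e,c)
round 1: derive cover(f,g) via R0 from blue(f,g)
round 1: derive cover(g,b) via R0 from blue(g,b)
round 1: derive cover(h,b) via R0 from blue(h,b)
round 2: derive cover(f,b) via R1 from cover(f,g), blue(g,b)
round 2: derive cover(g,c) via R1 from cover(g,b), blue(b,c)
round 2: derive cover(h,c) via R1 from cover(h,b), blue(b,c)
round 3: derive cover(f,c) via R1 from cover(f,b), blue(b,c)

yes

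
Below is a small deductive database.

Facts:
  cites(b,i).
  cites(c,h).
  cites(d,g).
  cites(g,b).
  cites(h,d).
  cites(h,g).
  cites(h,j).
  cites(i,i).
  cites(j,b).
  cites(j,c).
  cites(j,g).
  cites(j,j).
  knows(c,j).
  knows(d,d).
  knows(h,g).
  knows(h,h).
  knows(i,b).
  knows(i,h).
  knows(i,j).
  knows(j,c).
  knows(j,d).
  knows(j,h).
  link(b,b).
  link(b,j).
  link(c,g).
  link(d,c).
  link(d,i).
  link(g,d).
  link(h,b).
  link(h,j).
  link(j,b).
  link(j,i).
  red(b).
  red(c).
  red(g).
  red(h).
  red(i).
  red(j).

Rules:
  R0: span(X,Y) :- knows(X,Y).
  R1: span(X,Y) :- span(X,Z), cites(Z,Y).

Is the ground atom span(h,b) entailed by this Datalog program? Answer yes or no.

round 1: derive span(c,j) via R0 from knows(c,j)
round 1: derive span(d,d) via R0 from knows(d,d)
round 1: derive span(h,g) via R0 from knows(h,g)
round 1: derive span(h,h) via R0 from knows(h,h)
round 1: derive span(i,b) via R0 from knows(i,b)
round 1: derive span(i,h) via R0 from knows(i,h)
round 1: derive span(i,j) via R0 from knows(i,j)
round 1: derive span(j,c) via R0 from knows(j,c)
round 1: derive span(j,d) via R0 from knows(j,d)
round 1: derive span(j,h) via R0 from knows(j,h)
round 2: derive span(c,b) via R1 from span(c,j), cites(j,b)
round 2: derive span(c,c) via R1 from span(c,j), cites(j,c)
round 2: derive span(c,g) via R1 from span(c,j), cites(j,g)
round 2: derive span(d,g) via R1 from span(d,d), cites(d,g)
round 2: derive span(h,b) via R1 from span(h,g), cites(g,b)
round 2: derive span(h,d) via R1 from span(h,h), cites(h,d)
round 2: derive span(h,j) via R1 from span(h,h), cites(h,j)
round 2: derive span(i,c) via R1 from span(i,j), cites(j,c)
round 2: derive span(i,d) via R1 from span(i,h), cites(h,d)
round 2: derive span(i,g) via R1 from span(i,h), cites(h,g)
round 2: derive span(i,i) via R1 from span(i,b), cites(b,i)
round 2: derive span(j,g) via R1 from span(j,d), cites(d,g)
round 2: derive span(j,j) via R1 from span(j,h), cites(h,j)
round 3: derive span(c,h) via R1 from span(c,c), cites(c,h)
round 3: derive span(c,i) via R1 from span(c,b), cites(b,i)
round 3: derive span(d,b) via R1 from span(d,g), cites(g,b)
round 3: derive span(h,c) via R1 from span(h,j), cites(j,c)
round 3: derive span(h,i) via R1 from span(h,b), cites(b,i)
round 3: derive span(j,b) via R1 from span(j,g), cites(g,b)
round 4: derive span(c,d) via R1 from span(c,h), cites(h,d)
round 4: derive span(d,i) via R1 from span(d,b), cites(b,i)
round 4: derive span(j,i) via R1 from span(j,b), cites(b,i)

yes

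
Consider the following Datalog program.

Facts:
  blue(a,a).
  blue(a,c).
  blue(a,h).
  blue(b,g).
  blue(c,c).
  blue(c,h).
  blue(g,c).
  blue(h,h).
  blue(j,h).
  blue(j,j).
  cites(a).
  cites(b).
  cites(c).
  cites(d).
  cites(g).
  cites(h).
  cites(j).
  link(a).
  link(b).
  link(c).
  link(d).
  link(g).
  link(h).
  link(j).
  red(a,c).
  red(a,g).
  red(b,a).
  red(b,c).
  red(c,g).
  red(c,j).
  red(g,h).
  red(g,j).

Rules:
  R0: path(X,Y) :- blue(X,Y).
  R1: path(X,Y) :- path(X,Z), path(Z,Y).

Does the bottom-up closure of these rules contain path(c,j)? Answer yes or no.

no

round 1: derive path(a,a) via R0 from blue(a,a)
round 1: derive path(a,c) via R0 from blue(a,c)
round 1: derive path(a,h) via R0 from blue(a,h)
round 1: derive path(b,g) via R0 from blue(b,g)
round 1: derive path(c,c) via R0 from blue(c,c)
round 1: derive path(c,h) via R0 from blue(c,h)
round 1: derive path(g,c) via R0 from blue(g,c)
round 1: derive path(h,h) via R0 from blue(h,h)
round 1: derive path(j,h) via R0 from blue(j,h)
round 1: derive path(j,j) via R0 from blue(j,j)
round 2: derive path(b,c) via R1 from path(b,g), path(g,c)
round 2: derive path(g,h) via R1 from path(g,c), path(c,h)
round 3: derive path(b,h) via R1 from path(b,c), path(c,h)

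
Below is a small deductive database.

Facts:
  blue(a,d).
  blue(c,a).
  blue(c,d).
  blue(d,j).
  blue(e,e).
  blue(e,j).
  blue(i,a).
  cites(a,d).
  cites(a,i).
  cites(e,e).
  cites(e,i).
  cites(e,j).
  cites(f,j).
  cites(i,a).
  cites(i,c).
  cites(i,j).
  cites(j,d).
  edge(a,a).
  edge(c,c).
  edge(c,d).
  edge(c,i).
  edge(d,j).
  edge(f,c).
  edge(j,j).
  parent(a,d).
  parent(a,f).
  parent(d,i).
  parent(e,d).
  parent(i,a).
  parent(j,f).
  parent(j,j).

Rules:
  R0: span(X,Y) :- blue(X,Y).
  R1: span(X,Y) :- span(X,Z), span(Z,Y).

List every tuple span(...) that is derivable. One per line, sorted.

span(a,d)
span(a,j)
span(c,a)
span(c,d)
span(c,j)
span(d,j)
span(e,e)
span(e,j)
span(i,a)
span(i,d)
span(i,j)

round 1: derive span(a,d) via R0 from blue(a,d)
round 1: derive span(c,a) via R0 from blue(c,a)
round 1: derive span(c,d) via R0 from blue(c,d)
round 1: derive span(d,j) via R0 from blue(d,j)
round 1: derive span(e,e) via R0 from blue(e,e)
round 1: derive span(e,j) via R0 from blue(e,j)
round 1: derive span(i,a) via R0 from blue(i,a)
round 2: derive span(a,j) via R1 from span(a,d), span(d,j)
round 2: derive span(c,j) via R1 from span(c,d), span(d,j)
round 2: derive span(i,d) via R1 from span(i,a), span(a,d)
round 3: derive span(i,j) via R1 from span(i,a), span(a,j)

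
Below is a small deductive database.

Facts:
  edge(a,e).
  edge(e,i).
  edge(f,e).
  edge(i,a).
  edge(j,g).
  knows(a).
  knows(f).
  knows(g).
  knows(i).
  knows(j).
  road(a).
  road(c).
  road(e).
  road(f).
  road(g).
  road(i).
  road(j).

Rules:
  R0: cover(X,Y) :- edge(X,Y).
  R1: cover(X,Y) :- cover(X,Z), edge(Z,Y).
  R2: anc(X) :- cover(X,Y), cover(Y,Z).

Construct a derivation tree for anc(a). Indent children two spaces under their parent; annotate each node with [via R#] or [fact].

round 1: derive cover(a,e) via R0 from edge(a,e)
round 1: derive cover(e,i) via R0 from edge(e,i)
round 1: derive cover(f,e) via R0 from edge(f,e)
round 1: derive cover(i,a) via R0 from edge(i,a)
round 1: derive cover(j,g) via R0 from edge(j,g)
round 2: derive cover(a,i) via R1 from cover(a,e), edge(e,i)
round 2: derive cover(e,a) via R1 from cover(e,i), edge(i,a)
round 2: derive cover(f,i) via R1 from cover(f,e), edge(e,i)
round 2: derive cover(i,e) via R1 from cover(i,a), edge(a,e)
round 2: derive anc(a) via R2 from cover(a,e), cover(e,i)
round 2: derive anc(e) via R2 from cover(e,i), cover(i,a)
round 2: derive anc(f) via R2 from cover(f,e), cover(e,i)
round 2: derive anc(i) via R2 from cover(i,a), cover(a,e)
round 3: derive cover(a,a) via R1 from cover(a,i), edge(i,a)
round 3: derive cover(e,e) via R1 from cover(e,a), edge(a,e)
round 3: derive cover(f,a) via R1 from cover(f,i), edge(i,a)
round 3: derive cover(i,i) via R1 from cover(i,e), edge(e,i)

anc(a)  [via R2]
  cover(a,e)  [via R0]
    edge(a,e)  [fact]
  cover(e,i)  [via R0]
    edge(e,i)  [fact]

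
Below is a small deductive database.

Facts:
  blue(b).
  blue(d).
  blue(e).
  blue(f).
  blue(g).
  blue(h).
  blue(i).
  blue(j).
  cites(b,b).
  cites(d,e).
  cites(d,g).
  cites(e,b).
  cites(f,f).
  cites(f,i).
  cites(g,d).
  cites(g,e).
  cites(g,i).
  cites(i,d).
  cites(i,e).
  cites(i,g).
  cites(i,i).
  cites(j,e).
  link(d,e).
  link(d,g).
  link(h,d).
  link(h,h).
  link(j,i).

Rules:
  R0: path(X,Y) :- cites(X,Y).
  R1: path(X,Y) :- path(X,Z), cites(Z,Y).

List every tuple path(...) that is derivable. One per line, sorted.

path(b,b)
path(d,b)
path(d,d)
path(d,e)
path(d,g)
path(d,i)
path(e,b)
path(f,b)
path(f,d)
path(f,e)
path(f,f)
path(f,g)
path(f,i)
path(g,b)
path(g,d)
path(g,e)
path(g,g)
path(g,i)
path(i,b)
path(i,d)
path(i,e)
path(i,g)
path(i,i)
path(j,b)
path(j,e)

round 1: derive path(b,b) via R0 from cites(b,b)
round 1: derive path(d,e) via R0 from cites(d,e)
round 1: derive path(d,g) via R0 from cites(d,g)
round 1: derive path(e,b) via R0 from cites(e,b)
round 1: derive path(f,f) via R0 from cites(f,f)
round 1: derive path(f,i) via R0 from cites(f,i)
round 1: derive path(g,d) via R0 from cites(g,d)
round 1: derive path(g,e) via R0 from cites(g,e)
round 1: derive path(g,i) via R0 from cites(g,i)
round 1: derive path(i,d) via R0 from cites(i,d)
round 1: derive path(i,e) via R0 from cites(i,e)
round 1: derive path(i,g) via R0 from cites(i,g)
round 1: derive path(i,i) via R0 from cites(i,i)
round 1: derive path(j,e) via R0 from cites(j,e)
round 2: derive path(d,b) via R1 from path(d,e), cites(e,b)
round 2: derive path(d,d) via R1 from path(d,g), cites(g,d)
round 2: derive path(d,i) via R1 from path(d,g), cites(g,i)
round 2: derive path(f,d) via R1 from path(f,i), cites(i,d)
round 2: derive path(f,e) via R1 from path(f,i), cites(i,e)
round 2: derive path(f,g) via R1 from path(f,i), cites(i,g)
round 2: derive path(g,b) via R1 from path(g,e), cites(e,b)
round 2: derive path(g,g) via R1 from path(g,d), cites(d,g)
round 2: derive path(i,b) via R1 from path(i,e), cites(e,b)
round 2: derive path(j,b) via R1 from path(j,e), cites(e,b)
round 3: derive path(f,b) via R1 from path(f,e), cites(e,b)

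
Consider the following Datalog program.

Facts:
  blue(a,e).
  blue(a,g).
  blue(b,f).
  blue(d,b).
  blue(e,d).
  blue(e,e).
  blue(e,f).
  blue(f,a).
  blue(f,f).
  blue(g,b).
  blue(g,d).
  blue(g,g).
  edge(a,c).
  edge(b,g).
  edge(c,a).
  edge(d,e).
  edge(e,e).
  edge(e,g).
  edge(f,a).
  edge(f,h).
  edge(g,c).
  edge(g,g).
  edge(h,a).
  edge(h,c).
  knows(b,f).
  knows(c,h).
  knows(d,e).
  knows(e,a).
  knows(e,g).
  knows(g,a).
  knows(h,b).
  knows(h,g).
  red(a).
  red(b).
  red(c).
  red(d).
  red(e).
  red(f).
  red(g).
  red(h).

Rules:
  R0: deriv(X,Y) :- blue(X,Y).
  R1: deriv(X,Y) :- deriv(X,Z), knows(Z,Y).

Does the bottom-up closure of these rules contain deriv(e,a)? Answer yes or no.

yes

round 1: derive deriv(a,e) via R0 from blue(a,e)
round 1: derive deriv(a,g) via R0 from blue(a,g)
round 1: derive deriv(b,f) via R0 from blue(b,f)
round 1: derive deriv(d,b) via R0 from blue(d,b)
round 1: derive deriv(e,d) via R0 from blue(e,d)
round 1: derive deriv(e,e) via R0 from blue(e,e)
round 1: derive deriv(e,f) via R0 from blue(e,f)
round 1: derive deriv(f,a) via R0 from blue(f,a)
round 1: derive deriv(f,f) via R0 from blue(f,f)
round 1: derive deriv(g,b) via R0 from blue(g,b)
round 1: derive deriv(g,d) via R0 from blue(g,d)
round 1: derive deriv(g,g) via R0 from blue(g,g)
round 2: derive deriv(a,a) via R1 from deriv(a,e), knows(e,a)
round 2: derive deriv(d,f) via R1 from deriv(d,b), knows(b,f)
round 2: derive deriv(e,a) via R1 from deriv(e,e), knows(e,a)
round 2: derive deriv(e,g) via R1 from deriv(e,e), knows(e,g)
round 2: derive deriv(g,a) via R1 from deriv(g,g), knows(g,a)
round 2: derive deriv(g,e) via R1 from deriv(g,d), knows(d,e)
round 2: derive deriv(g,f) via R1 from deriv(g,b), knows(b,f)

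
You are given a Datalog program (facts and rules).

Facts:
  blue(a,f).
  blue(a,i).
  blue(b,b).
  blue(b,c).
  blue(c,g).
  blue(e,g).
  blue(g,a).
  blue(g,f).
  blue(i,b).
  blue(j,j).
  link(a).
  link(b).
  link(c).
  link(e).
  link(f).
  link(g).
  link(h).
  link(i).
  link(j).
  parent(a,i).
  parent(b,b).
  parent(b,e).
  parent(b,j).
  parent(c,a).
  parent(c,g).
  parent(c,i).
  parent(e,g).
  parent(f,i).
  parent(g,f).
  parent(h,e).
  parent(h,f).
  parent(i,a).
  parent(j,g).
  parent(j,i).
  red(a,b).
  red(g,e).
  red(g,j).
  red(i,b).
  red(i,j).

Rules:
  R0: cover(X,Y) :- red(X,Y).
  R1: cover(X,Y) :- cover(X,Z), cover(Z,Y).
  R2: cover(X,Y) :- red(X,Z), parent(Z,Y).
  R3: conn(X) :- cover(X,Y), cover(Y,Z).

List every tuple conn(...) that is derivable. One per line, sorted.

round 1: derive cover(a,b) via R0 from red(a,b)
round 1: derive cover(g,e) via R0 from red(g,e)
round 1: derive cover(g,j) via R0 from red(g,j)
round 1: derive cover(i,b) via R0 from red(i,b)
round 1: derive cover(i,j) via R0 from red(i,j)
round 1: derive cover(a,e) via R2 from red(a,b), parent(b,e)
round 1: derive cover(a,j) via R2 from red(a,b), parent(b,j)
round 1: derive cover(g,g) via R2 from red(g,e), parent(e,g)
round 1: derive cover(g,i) via R2 from red(g,j), parent(j,i)
round 1: derive cover(i,e) via R2 from red(i,b), parent(b,e)
round 1: derive cover(i,g) via R2 from red(i,j), parent(j,g)
round 1: derive cover(i,i) via R2 from red(i,j), parent(j,i)
round 2: derive cover(g,b) via R1 from cover(g,i), cover(i,b)
round 2: derive conn(g) via R3 from cover(g,g), cover(g,e)
round 2: derive conn(i) via R3 from cover(i,g), cover(g,e)

conn(g)
conn(i)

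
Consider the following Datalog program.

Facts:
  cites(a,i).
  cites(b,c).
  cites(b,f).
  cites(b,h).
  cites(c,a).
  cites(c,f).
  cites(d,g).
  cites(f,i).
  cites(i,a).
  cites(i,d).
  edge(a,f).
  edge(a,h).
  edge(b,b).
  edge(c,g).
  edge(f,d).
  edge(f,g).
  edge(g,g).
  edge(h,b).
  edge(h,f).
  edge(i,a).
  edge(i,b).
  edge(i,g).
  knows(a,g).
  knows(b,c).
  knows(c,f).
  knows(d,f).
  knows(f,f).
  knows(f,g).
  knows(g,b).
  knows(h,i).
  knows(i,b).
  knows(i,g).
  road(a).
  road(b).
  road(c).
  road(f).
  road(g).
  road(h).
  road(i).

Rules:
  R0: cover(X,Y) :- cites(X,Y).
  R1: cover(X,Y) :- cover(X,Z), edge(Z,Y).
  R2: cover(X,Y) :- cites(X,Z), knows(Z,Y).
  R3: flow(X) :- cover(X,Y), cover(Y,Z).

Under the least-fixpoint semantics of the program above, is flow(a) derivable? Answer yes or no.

yes

round 1: derive cover(a,i) via R0 from cites(a,i)
round 1: derive cover(b,c) via R0 from cites(b,c)
round 1: derive cover(b,f) via R0 from cites(b,f)
round 1: derive cover(b,h) via R0 from cites(b,h)
round 1: derive cover(c,a) via R0 from cites(c,a)
round 1: derive cover(c,f) via R0 from cites(c,f)
round 1: derive cover(d,g) via R0 from cites(d,g)
round 1: derive cover(f,i) via R0 from cites(f,i)
round 1: derive cover(i,a) via R0 from cites(i,a)
round 1: derive cover(i,d) via R0 from cites(i,d)
round 1: derive cover(a,b) via R2 from cites(a,i), knows(i,b)
round 1: derive cover(a,g) via R2 from cites(a,i), knows(i,g)
round 1: derive cover(b,g) via R2 from cites(b,f), knows(f,g)
round 1: derive cover(b,i) via R2 from cites(b,h), knows(h,i)
round 1: derive cover(c,g) via R2 from cites(c,a), knows(a,g)
round 1: derive cover(d,b) via R2 from cites(d,g), knows(g,b)
round 1: derive cover(f,b) via R2 from cites(f,i), knows(i,b)
round 1: derive cover(f,g) via R2 from cites(f,i), knows(i,g)
round 1: derive cover(i,f) via R2 from cites(i,d), knows(d,f)
round 1: derive cover(i,g) via R2 from cites(i,a), knows(a,g)
round 2: derive cover(a,a) via R1 from cover(a,i), edge(i,a)
round 2: derive cover(b,a) via R1 from cover(b,i), edge(i,a)
round 2: derive cover(b,b) via R1 from cover(b,h), edge(h,b)
round 2: derive cover(b,d) via R1 from cover(b,f), edge(f,d)
round 2: derive cover(c,d) via R1 from cover(c,f), edge(f,d)
round 2: derive cover(c,h) via R1 from cover(c,a), edge(a,h)
round 2: derive cover(f,a) via R1 from cover(f,i), edge(i,a)
round 2: derive cover(i,h) via R1 from cover(i,a), edge(a,h)
round 2: derive flow(a) via R3 from cover(a,b), cover(b,c)
round 2: derive flow(b) via R3 from cover(b,c), cover(c,a)
round 2: derive flow(c) via R3 from cover(c,a), cover(a,b)
round 2: derive flow(d) via R3 from cover(d,b), cover(b,c)
round 2: derive flow(f) via R3 from cover(f,b), cover(b,c)
round 2: derive flow(i) via R3 from cover(i,a), cover(a,b)
round 3: derive cover(a,f) via R1 from cover(a,a), edge(a,f)
round 3: derive cover(a,h) via R1 from cover(a,a), edge(a,h)
round 3: derive cover(c,b) via R1 from cover(c,h), edge(h,b)
round 3: derive cover(f,f) via R1 from cover(f,a), edge(a,f)
round 3: derive cover(f,h) via R1 from cover(f,a), edge(a,h)
round 3: derive cover(i,b) via R1 from cover(i,h), edge(h,b)
round 4: derive cover(a,d) via R1 from cover(a,f), edge(f,d)
round 4: derive cover(f,d) via R1 from cover(f,f), edge(f,d)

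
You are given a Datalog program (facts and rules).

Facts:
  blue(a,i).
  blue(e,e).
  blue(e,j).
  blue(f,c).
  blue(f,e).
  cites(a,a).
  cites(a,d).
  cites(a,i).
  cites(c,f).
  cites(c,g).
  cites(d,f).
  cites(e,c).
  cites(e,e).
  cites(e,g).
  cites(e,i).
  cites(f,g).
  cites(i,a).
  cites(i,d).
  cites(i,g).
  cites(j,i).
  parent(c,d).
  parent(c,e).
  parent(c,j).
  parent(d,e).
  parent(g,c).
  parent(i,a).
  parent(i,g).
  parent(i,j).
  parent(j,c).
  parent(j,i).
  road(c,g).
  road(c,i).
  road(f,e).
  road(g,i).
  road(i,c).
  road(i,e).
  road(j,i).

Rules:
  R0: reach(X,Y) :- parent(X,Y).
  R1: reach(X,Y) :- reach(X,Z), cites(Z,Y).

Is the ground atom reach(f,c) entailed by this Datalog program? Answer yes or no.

no

round 1: derive reach(c,d) via R0 from parent(c,d)
round 1: derive reach(c,e) via R0 from parent(c,e)
round 1: derive reach(c,j) via R0 from parent(c,j)
round 1: derive reach(d,e) via R0 from parent(d,e)
round 1: derive reach(g,c) via R0 from parent(g,c)
round 1: derive reach(i,a) via R0 from parent(i,a)
round 1: derive reach(i,g) via R0 from parent(i,g)
round 1: derive reach(i,j) via R0 from parent(i,j)
round 1: derive reach(j,c) via R0 from parent(j,c)
round 1: derive reach(j,i) via R0 from parent(j,i)
round 2: derive reach(c,c) via R1 from reach(c,e), cites(e,c)
round 2: derive reach(c,f) via R1 from reach(c,d), cites(d,f)
round 2: derive reach(c,g) via R1 from reach(c,e), cites(e,g)
round 2: derive reach(c,i) via R1 from reach(c,e), cites(e,i)
round 2: derive reach(d,c) via R1 from reach(d,e), cites(e,c)
round 2: derive reach(d,g) via R1 from reach(d,e), cites(e,g)
round 2: derive reach(d,i) via R1 from reach(d,e), cites(e,i)
round 2: derive reach(g,f) via R1 from reach(g,c), cites(c,f)
round 2: derive reach(g,g) via R1 from reach(g,c), cites(c,g)
round 2: derive reach(i,d) via R1 from reach(i,a), cites(a,d)
round 2: derive reach(i,i) via R1 from reach(i,a), cites(a,i)
round 2: derive reach(j,a) via R1 from reach(j,i), cites(i,a)
round 2: derive reach(j,d) via R1 from reach(j,i), cites(i,d)
round 2: derive reach(j,f) via R1 from reach(j,c), cites(c,f)
round 2: derive reach(j,g) via R1 from reach(j,c), cites(c,g)
round 3: derive reach(c,a) via R1 from reach(c,i), cites(i,a)
round 3: derive reach(d,a) via R1 from reach(d,i), cites(i,a)
round 3: derive reach(d,d) via R1 from reach(d,i), cites(i,d)
round 3: derive reach(d,f) via R1 from reach(d,c), cites(c,f)
round 3: derive reach(i,f) via R1 from reach(i,d), cites(d,f)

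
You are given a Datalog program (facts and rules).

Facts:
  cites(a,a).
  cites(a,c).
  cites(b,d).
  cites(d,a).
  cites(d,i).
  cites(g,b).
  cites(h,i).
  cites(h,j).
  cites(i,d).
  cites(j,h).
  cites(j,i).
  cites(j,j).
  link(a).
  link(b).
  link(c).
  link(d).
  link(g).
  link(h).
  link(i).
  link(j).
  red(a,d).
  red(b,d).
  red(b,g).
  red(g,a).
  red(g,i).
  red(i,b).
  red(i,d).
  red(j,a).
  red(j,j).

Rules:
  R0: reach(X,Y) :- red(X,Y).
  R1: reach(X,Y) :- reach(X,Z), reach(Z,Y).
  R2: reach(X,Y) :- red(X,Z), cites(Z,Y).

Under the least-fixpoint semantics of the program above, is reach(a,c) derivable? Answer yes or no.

yes

round 1: derive reach(a,d) via R0 from red(a,d)
round 1: derive reach(b,d) via R0 from red(b,d)
round 1: derive reach(b,g) via R0 from red(b,g)
round 1: derive reach(g,a) via R0 from red(g,a)
round 1: derive reach(g,i) via R0 from red(g,i)
round 1: derive reach(i,b) via R0 from red(i,b)
round 1: derive reach(i,d) via R0 from red(i,d)
round 1: derive reach(j,a) via R0 from red(j,a)
round 1: derive reach(j,j) via R0 from red(j,j)
round 1: derive reach(a,a) via R2 from red(a,d), cites(d,a)
round 1: derive reach(a,i) via R2 from red(a,d), cites(d,i)
round 1: derive reach(b,a) via R2 from red(b,d), cites(d,a)
round 1: derive reach(b,b) via R2 from red(b,g), cites(g,b)
round 1: derive reach(b,i) via R2 from red(b,d), cites(d,i)
round 1: derive reach(g,c) via R2 from red(g,a), cites(a,c)
round 1: derive reach(g,d) via R2 from red(g,i), cites(i,d)
round 1: derive reach(i,a) via R2 from red(i,d), cites(d,a)
round 1: derive reach(i,i) via R2 from red(i,d), cites(d,i)
round 1: derive reach(j,c) via R2 from red(j,a), cites(a,c)
round 1: derive reach(j,h) via R2 from red(j,j), cites(j,h)
round 1: derive reach(j,i) via R2 from red(j,j), cites(j,i)
round 2: derive reach(a,b) via R1 from reach(a,i), reach(i,b)
round 2: derive reach(b,c) via R1 from reach(b,g), reach(g,c)
round 2: derive reach(g,b) via R1 from reach(g,i), reach(i,b)
round 2: derive reach(i,g) via R1 from reach(i,b), reach(b,g)
round 2: derive reach(j,b) via R1 from reach(j,i), reach(i,b)
round 2: derive reach(j,d) via R1 from reach(j,a), reach(a,d)
round 3: derive reach(a,c) via R1 from reach(a,b), reach(b,c)
round 3: derive reach(a,g) via R1 from reach(a,b), reach(b,g)
round 3: derive reach(g,g) via R1 from reach(g,b), reach(b,g)
round 3: derive reach(i,c) via R1 from reach(i,b), reach(b,c)
round 3: derive reach(j,g) via R1 from reach(j,b), reach(b,g)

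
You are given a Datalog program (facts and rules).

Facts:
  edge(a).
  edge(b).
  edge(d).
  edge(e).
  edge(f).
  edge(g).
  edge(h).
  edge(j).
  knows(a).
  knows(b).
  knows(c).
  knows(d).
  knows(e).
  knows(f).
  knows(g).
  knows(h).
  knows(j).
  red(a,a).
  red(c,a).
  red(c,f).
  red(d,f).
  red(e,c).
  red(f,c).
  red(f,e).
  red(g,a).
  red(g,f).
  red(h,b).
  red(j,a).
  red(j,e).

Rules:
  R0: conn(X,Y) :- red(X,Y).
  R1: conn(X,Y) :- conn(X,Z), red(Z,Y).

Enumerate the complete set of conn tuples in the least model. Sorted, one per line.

conn(a,a)
conn(c,a)
conn(c,c)
conn(c,e)
conn(c,f)
conn(d,a)
conn(d,c)
conn(d,e)
conn(d,f)
conn(e,a)
conn(e,c)
conn(e,e)
conn(e,f)
conn(f,a)
conn(f,c)
conn(f,e)
conn(f,f)
conn(g,a)
conn(g,c)
conn(g,e)
conn(g,f)
conn(h,b)
conn(j,a)
conn(j,c)
conn(j,e)
conn(j,f)

round 1: derive conn(a,a) via R0 from red(a,a)
round 1: derive conn(c,a) via R0 from red(c,a)
round 1: derive conn(c,f) via R0 from red(c,f)
round 1: derive conn(d,f) via R0 from red(d,f)
round 1: derive conn(e,c) via R0 from red(e,c)
round 1: derive conn(f,c) via R0 from red(f,c)
round 1: derive conn(f,e) via R0 from red(f,e)
round 1: derive conn(g,a) via R0 from red(g,a)
round 1: derive conn(g,f) via R0 from red(g,f)
round 1: derive conn(h,b) via R0 from red(h,b)
round 1: derive conn(j,a) via R0 from red(j,a)
round 1: derive conn(j,e) via R0 from red(j,e)
round 2: derive conn(c,c) via R1 from conn(c,f), red(f,c)
round 2: derive conn(c,e) via R1 from conn(c,f), red(f,e)
round 2: derive conn(d,c) via R1 from conn(d,f), red(f,c)
round 2: derive conn(d,e) via R1 from conn(d,f), red(f,e)
round 2: derive conn(e,a) via R1 from conn(e,c), red(c,a)
round 2: derive conn(e,f) via R1 from conn(e,c), red(c,f)
round 2: derive conn(f,a) via R1 from conn(f,c), red(c,a)
round 2: derive conn(f,f) via R1 from conn(f,c), red(c,f)
round 2: derive conn(g,c) via R1 from conn(g,f), red(f,c)
round 2: derive conn(g,e) via R1 from conn(g,f), red(f,e)
round 2: derive conn(j,c) via R1 from conn(j,e), red(e,c)
round 3: derive conn(d,a) via R1 from conn(d,c), red(c,a)
round 3: derive conn(e,e) via R1 from conn(e,f), red(f,e)
round 3: derive conn(j,f) via R1 from conn(j,c), red(c,f)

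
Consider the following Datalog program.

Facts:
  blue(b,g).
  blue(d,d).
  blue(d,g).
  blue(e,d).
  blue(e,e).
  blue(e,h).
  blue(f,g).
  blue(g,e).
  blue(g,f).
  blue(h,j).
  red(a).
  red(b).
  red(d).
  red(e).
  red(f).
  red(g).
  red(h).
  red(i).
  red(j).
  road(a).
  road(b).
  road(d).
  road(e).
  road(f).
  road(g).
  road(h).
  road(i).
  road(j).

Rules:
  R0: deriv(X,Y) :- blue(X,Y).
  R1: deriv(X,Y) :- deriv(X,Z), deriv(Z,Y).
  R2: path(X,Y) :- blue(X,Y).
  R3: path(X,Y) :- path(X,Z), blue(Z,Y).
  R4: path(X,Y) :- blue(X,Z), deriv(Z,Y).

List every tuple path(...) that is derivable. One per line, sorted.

round 1: derive deriv(b,g) via R0 from blue(b,g)
round 1: derive deriv(d,d) via R0 from blue(d,d)
round 1: derive deriv(d,g) via R0 from blue(d,g)
round 1: derive deriv(e,d) via R0 from blue(e,d)
round 1: derive deriv(e,e) via R0 from blue(e,e)
round 1: derive deriv(e,h) via R0 from blue(e,h)
round 1: derive deriv(f,g) via R0 from blue(f,g)
round 1: derive deriv(g,e) via R0 from blue(g,e)
round 1: derive deriv(g,f) via R0 from blue(g,f)
round 1: derive deriv(h,j) via R0 from blue(h,j)
round 1: derive path(b,g) via R2 from blue(b,g)
round 1: derive path(d,d) via R2 from blue(d,d)
round 1: derive path(d,g) via R2 from blue(d,g)
round 1: derive path(e,d) via R2 from blue(e,d)
round 1: derive path(e,e) via R2 from blue(e,e)
round 1: derive path(e,h) via R2 from blue(e,h)
round 1: derive path(f,g) via R2 from blue(f,g)
round 1: derive path(g,e) via R2 from blue(g,e)
round 1: derive path(g,f) via R2 from blue(g,f)
round 1: derive path(h,j) via R2 from blue(h,j)
round 2: derive deriv(b,e) via R1 from deriv(b,g), deriv(g,e)
round 2: derive deriv(b,f) via R1 from deriv(b,g), deriv(g,f)
round 2: derive deriv(d,e) via R1 from deriv(d,g), deriv(g,e)
round 2: derive deriv(d,f) via R1 from deriv(d,g), deriv(g,f)
round 2: derive deriv(e,g) via R1 from deriv(e,d), deriv(d,g)
round 2: derive deriv(e,j) via R1 from deriv(e,h), deriv(h,j)
round 2: derive deriv(f,e) via R1 from deriv(f,g), deriv(g,e)
round 2: derive deriv(f,f) via R1 from deriv(f,g), deriv(g,f)
round 2: derive deriv(g,d) via R1 from deriv(g,e), deriv(e,d)
round 2: derive deriv(g,g) via R1 from deriv(g,f), deriv(f,g)
round 2: derive deriv(g,h) via R1 from deriv(g,e), deriv(e,h)
round 2: derive path(b,e) via R3 from path(b,g), blue(g,e)
round 2: derive path(b,f) via R3 from path(b,g), blue(g,f)
round 2: derive path(d,e) via R3 from path(d,g), blue(g,e)
round 2: derive path(d,f) via R3 from path(d,g), blue(g,f)
round 2: derive path(e,g) via R3 from path(e,d), blue(d,g)
round 2: derive path(e,j) via R3 from path(e,h), blue(h,j)
round 2: derive path(f,e) via R3 from path(f,g), blue(g,e)
round 2: derive path(f,f) via R3 from path(f,g), blue(g,f)
round 2: derive path(g,d) via R3 from path(g,e), blue(e,d)
round 2: derive path(g,g) via R3 from path(g,f), blue(f,g)
round 2: derive path(g,h) via R3 from path(g,e), blue(e,h)
round 3: derive deriv(b,d) via R1 from deriv(b,e), deriv(e,d)
round 3: derive deriv(b,h) via R1 from deriv(b,e), deriv(e,h)
round 3: derive deriv(b,j) via R1 from deriv(b,e), deriv(e,j)
round 3: derive deriv(d,h) via R1 from deriv(d,e), deriv(e,h)
round 3: derive deriv(d,j) via R1 from deriv(d,e), deriv(e,j)
round 3: derive deriv(e,f) via R1 from deriv(e,d), deriv(d,f)
round 3: derive deriv(f,d) via R1 from deriv(f,e), deriv(e,d)
round 3: derive deriv(f,h) via R1 from deriv(f,e), deriv(e,h)
round 3: derive deriv(f,j) via R1 from deriv(f,e), deriv(e,j)
round 3: derive deriv(g,j) via R1 from deriv(g,e), deriv(e,j)
round 3: derive path(b,d) via R3 from path(b,e), blue(e,d)
round 3: derive path(b,h) via R3 from path(b,e), blue(e,h)
round 3: derive path(d,h) via R3 from path(d,e), blue(e,h)
round 3: derive path(e,f) via R3 from path(e,g), blue(g,f)
round 3: derive path(f,d) via R3 from path(f,e), blue(e,d)
round 3: derive path(f,h) via R3 from path(f,e), blue(e,h)
round 3: derive path(g,j) via R3 from path(g,h), blue(h,j)
round 4: derive path(b,j) via R3 from path(b,h), blue(h,j)
round 4: derive path(d,j) via R3 from path(d,h), blue(h,j)
round 4: derive path(f,j) via R3 from path(f,h), blue(h,j)

path(b,d)
path(b,e)
path(b,f)
path(b,g)
path(b,h)
path(b,j)
path(d,d)
path(d,e)
path(d,f)
path(d,g)
path(d,h)
path(d,j)
path(e,d)
path(e,e)
path(e,f)
path(e,g)
path(e,h)
path(e,j)
path(f,d)
path(f,e)
path(f,f)
path(f,g)
path(f,h)
path(f,j)
path(g,d)
path(g,e)
path(g,f)
path(g,g)
path(g,h)
path(g,j)
path(h,j)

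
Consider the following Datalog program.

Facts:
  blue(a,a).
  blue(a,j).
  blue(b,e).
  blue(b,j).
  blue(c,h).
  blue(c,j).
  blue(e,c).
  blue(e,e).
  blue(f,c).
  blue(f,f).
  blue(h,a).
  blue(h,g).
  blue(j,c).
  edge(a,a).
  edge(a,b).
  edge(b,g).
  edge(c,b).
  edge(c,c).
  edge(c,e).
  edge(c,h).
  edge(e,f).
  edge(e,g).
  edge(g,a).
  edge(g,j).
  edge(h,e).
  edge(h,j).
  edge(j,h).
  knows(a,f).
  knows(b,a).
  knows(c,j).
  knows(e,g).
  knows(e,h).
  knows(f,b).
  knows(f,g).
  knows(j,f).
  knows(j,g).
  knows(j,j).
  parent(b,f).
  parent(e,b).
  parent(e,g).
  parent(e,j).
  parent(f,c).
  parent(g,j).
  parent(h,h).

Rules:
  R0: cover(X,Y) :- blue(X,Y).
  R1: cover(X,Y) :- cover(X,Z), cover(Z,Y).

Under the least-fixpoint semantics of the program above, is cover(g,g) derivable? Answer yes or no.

no

round 1: derive cover(a,a) via R0 from blue(a,a)
round 1: derive cover(a,j) via R0 from blue(a,j)
round 1: derive cover(b,e) via R0 from blue(b,e)
round 1: derive cover(b,j) via R0 from blue(b,j)
round 1: derive cover(c,h) via R0 from blue(c,h)
round 1: derive cover(c,j) via R0 from blue(c,j)
round 1: derive cover(e,c) via R0 from blue(e,c)
round 1: derive cover(e,e) via R0 from blue(e,e)
round 1: derive cover(f,c) via R0 from blue(f,c)
round 1: derive cover(f,f) via R0 from blue(f,f)
round 1: derive cover(h,a) via R0 from blue(h,a)
round 1: derive cover(h,g) via R0 from blue(h,g)
round 1: derive cover(j,c) via R0 from blue(j,c)
round 2: derive cover(a,c) via R1 from cover(a,j), cover(j,c)
round 2: derive cover(b,c) via R1 from cover(b,e), cover(e,c)
round 2: derive cover(c,a) via R1 from cover(c,h), cover(h,a)
round 2: derive cover(c,c) via R1 from cover(c,j), cover(j,c)
round 2: derive cover(c,g) via R1 from cover(c,h), cover(h,g)
round 2: derive cover(e,h) via R1 from cover(e,c), cover(c,h)
round 2: derive cover(e,j) via R1 from cover(e,c), cover(c,j)
round 2: derive cover(f,h) via R1 from cover(f,c), cover(c,h)
round 2: derive cover(f,j) via R1 from cover(f,c), cover(c,j)
round 2: derive cover(h,j) via R1 from cover(h,a), cover(a,j)
round 2: derive cover(j,h) via R1 from cover(j,c), cover(c,h)
round 2: derive cover(j,j) via R1 from cover(j,c), cover(c,j)
round 3: derive cover(a,g) via R1 from cover(a,c), cover(c,g)
round 3: derive cover(a,h) via R1 from cover(a,c), cover(c,h)
round 3: derive cover(b,a) via R1 from cover(b,c), cover(c,a)
round 3: derive cover(b,g) via R1 from cover(b,c), cover(c,g)
round 3: derive cover(b,h) via R1 from cover(b,c), cover(c,h)
round 3: derive cover(e,a) via R1 from cover(e,c), cover(c,a)
round 3: derive cover(e,g) via R1 from cover(e,c), cover(c,g)
round 3: derive cover(f,a) via R1 from cover(f,c), cover(c,a)
round 3: derive cover(f,g) via R1 from cover(f,c), cover(c,g)
round 3: derive cover(h,c) via R1 from cover(h,a), cover(a,c)
round 3: derive cover(h,h) via R1 from cover(h,j), cover(j,h)
round 3: derive cover(j,a) via R1 from cover(j,c), cover(c,a)
round 3: derive cover(j,g) via R1 from cover(j,c), cover(c,g)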